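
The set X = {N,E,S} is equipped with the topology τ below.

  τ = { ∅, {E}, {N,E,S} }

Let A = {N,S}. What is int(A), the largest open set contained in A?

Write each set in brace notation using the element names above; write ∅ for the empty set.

interior: largest open inside A is ∅ (from ∅)

∅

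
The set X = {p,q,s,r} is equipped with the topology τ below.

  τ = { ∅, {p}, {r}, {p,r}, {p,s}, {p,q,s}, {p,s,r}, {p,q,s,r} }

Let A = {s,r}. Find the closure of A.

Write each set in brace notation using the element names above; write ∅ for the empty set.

complement {p,q}; its interior {p}; cl(A) = X∖{p} = {q,s,r}

{q,s,r}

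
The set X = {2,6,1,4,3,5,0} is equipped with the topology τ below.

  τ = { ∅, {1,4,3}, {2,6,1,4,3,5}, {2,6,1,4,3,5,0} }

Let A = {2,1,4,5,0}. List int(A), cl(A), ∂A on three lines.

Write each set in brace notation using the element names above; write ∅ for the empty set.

int(A) = ∅
cl(A)  = {2,6,1,4,3,5,0}
∂A     = {2,6,1,4,3,5,0}

U open, U⊆A: ∅. int(A) = ⋃ = ∅
X∖A={6,3}, int(X∖A)=∅, hence cl(A)={2,6,1,4,3,5,0}
∂A: remove int from cl → {2,6,1,4,3,5,0}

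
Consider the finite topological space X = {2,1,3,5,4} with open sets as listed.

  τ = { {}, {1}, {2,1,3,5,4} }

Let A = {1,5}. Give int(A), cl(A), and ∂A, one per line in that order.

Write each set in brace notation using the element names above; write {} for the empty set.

interior: largest open inside A is {1} (from {}, {1})
cl via duality: int({2,3,4}) = {}, so X∖{} = {2,1,3,5,4}
cl∖int = {2,3,5,4}

int(A) = {1}
cl(A)  = {2,1,3,5,4}
∂A     = {2,3,5,4}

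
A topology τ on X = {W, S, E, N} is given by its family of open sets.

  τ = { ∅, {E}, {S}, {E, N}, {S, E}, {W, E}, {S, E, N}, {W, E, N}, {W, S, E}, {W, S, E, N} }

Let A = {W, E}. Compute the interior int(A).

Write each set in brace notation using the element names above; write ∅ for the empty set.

{W, E}

opens ⊆ A: ∅, {E}, {W, E}; union → int = {W, E}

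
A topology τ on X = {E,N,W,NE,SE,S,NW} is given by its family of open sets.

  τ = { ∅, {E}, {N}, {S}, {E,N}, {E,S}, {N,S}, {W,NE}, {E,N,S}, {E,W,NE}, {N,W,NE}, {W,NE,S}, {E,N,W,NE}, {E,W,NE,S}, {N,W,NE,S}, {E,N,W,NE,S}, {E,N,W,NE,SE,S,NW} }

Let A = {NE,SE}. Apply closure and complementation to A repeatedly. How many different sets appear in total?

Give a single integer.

8

closure: X∖int(X∖A) = X∖{E,N,S} = {W,NE,SE,NW}
Let k=closure and c=complement:
  1. A     = {NE,SE}
  2. kA    = {W,NE,SE,NW}
  3. cA    = {E,N,W,S,NW}
  4. ckA   = {E,N,S}
  5. kcA   = {E,N,W,NE,SE,S,NW}
  6. kckA  = {E,N,SE,S,NW}
  7. ckcA  = ∅
  8. ckckA = {W,NE}
— saturated at 8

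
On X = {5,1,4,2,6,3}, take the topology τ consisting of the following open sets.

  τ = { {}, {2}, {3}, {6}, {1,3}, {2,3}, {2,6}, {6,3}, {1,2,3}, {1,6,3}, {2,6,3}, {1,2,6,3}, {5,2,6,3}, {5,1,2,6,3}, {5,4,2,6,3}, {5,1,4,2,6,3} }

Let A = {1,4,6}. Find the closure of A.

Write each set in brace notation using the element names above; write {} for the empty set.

{5,1,4,6}

closure: X∖int(X∖A) = X∖{2,3} = {5,1,4,6}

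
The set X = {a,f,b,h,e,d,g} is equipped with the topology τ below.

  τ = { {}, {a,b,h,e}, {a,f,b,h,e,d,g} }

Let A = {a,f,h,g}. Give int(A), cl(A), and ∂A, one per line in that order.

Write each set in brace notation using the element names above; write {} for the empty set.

int(A) = {}
cl(A)  = {a,f,b,h,e,d,g}
∂A     = {a,f,b,h,e,d,g}

U open, U⊆A: {}. int(A) = ⋃ = {}
X∖A={b,e,d}, int(X∖A)={}, hence cl(A)={a,f,b,h,e,d,g}
∂A: remove int from cl → {a,f,b,h,e,d,g}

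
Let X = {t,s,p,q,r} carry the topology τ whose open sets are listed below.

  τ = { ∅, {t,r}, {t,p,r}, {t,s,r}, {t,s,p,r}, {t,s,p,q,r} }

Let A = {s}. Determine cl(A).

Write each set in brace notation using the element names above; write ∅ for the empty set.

cl via duality: int({t,p,q,r}) = {t,p,r}, so X∖{t,p,r} = {s,q}

{s,q}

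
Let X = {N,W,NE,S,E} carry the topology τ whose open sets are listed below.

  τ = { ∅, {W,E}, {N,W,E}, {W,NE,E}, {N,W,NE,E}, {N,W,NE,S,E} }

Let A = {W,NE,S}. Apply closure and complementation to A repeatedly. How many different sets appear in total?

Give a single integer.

4

X∖A={N,E}, int(X∖A)=∅, hence cl(A)={N,W,NE,S,E}
Orbit (k=closure, c=complement):
  1. A     = {W,NE,S}
  2. kA    = {N,W,NE,S,E}
  3. cA    = {N,E}
  4. ckA   = ∅
(closed under both — stop)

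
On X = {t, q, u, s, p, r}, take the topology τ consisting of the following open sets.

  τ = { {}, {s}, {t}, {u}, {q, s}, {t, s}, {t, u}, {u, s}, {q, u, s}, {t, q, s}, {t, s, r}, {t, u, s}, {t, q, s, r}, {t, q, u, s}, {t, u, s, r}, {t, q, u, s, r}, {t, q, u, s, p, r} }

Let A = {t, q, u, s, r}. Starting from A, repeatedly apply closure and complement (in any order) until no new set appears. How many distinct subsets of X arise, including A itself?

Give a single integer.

complement {p}; its interior {}; cl(A) = X∖{} = {t, q, u, s, p, r}
With k = closure, c = complement:
  1. A     = {t, q, u, s, r}
  2. kA    = {t, q, u, s, p, r}
  3. cA    = {p}
  4. ckA   = {}
k, c of each give nothing new

4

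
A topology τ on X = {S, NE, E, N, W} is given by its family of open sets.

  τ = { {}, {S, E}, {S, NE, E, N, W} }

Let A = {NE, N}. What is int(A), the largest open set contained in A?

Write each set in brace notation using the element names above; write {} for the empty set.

{}

interior: largest open inside A is {} (from {})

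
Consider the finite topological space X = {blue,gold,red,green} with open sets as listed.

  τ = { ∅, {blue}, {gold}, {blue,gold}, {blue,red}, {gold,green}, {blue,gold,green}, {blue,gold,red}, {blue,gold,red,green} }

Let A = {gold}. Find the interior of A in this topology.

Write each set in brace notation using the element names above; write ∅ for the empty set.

U open, U⊆A: ∅, {gold}. int(A) = ⋃ = {gold}

{gold}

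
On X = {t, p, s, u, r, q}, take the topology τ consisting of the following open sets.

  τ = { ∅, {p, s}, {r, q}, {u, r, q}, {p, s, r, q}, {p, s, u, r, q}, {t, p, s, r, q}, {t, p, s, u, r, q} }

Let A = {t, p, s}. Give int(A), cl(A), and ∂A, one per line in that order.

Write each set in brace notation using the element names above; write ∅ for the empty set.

U open, U⊆A: ∅, {p, s}. int(A) = ⋃ = {p, s}
X∖A={u, r, q}, int(X∖A)={u, r, q}, hence cl(A)={t, p, s}
∂A: remove int from cl → {t}

int(A) = {p, s}
cl(A)  = {t, p, s}
∂A     = {t}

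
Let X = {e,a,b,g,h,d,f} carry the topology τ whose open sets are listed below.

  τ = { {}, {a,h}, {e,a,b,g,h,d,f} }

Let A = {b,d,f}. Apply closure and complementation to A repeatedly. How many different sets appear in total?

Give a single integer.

6

closure: X∖int(X∖A) = X∖{a,h} = {e,b,g,d,f}
Let k=closure and c=complement:
  1. A     = {b,d,f}
  2. kA    = {e,b,g,d,f}
  3. cA    = {e,a,g,h}
  4. ckA   = {a,h}
  5. kcA   = {e,a,b,g,h,d,f}
  6. ckcA  = {}
— saturated at 6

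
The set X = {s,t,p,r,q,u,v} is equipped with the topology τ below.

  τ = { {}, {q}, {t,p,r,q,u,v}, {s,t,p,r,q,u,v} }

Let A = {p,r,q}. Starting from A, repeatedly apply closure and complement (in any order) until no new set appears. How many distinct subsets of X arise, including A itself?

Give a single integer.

X∖A={s,t,u,v}, int(X∖A)={}, hence cl(A)={s,t,p,r,q,u,v}
Orbit (k=closure, c=complement):
  1. A     = {p,r,q}
  2. kA    = {s,t,p,r,q,u,v}
  3. cA    = {s,t,u,v}
  4. ckA   = {}
  5. kcA   = {s,t,p,r,u,v}
  6. ckcA  = {q}
(closed under both — stop)

6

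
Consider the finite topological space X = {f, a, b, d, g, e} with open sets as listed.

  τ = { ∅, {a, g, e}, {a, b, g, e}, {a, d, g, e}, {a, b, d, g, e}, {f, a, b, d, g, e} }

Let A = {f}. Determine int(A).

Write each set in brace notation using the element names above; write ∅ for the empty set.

∅

open subsets of A: ∅; so int(A) = ∅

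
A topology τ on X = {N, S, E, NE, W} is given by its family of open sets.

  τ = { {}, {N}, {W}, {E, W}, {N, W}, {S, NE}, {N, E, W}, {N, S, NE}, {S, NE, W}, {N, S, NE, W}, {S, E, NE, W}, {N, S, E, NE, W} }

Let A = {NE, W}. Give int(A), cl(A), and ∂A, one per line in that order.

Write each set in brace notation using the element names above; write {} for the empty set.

U open, U⊆A: {}, {W}. int(A) = ⋃ = {W}
X∖A={N, S, E}, int(X∖A)={N}, hence cl(A)={S, E, NE, W}
∂A: remove int from cl → {S, E, NE}

int(A) = {W}
cl(A)  = {S, E, NE, W}
∂A     = {S, E, NE}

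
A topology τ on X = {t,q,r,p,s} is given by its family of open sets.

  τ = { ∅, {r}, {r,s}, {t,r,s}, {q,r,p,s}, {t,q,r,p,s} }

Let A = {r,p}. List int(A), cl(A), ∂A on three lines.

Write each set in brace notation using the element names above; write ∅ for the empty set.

int(A) = {r}
cl(A)  = {t,q,r,p,s}
∂A     = {t,q,p,s}

open subsets of A: ∅, {r}; so int(A) = {r}
closure: X∖int(X∖A) = X∖∅ = {t,q,r,p,s}
∂A = {t,q,r,p,s} minus {r} = {t,q,p,s}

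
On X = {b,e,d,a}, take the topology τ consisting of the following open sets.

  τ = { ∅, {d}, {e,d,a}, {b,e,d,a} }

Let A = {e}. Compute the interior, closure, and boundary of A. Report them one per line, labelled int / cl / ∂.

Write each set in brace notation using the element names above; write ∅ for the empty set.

interior: largest open inside A is ∅ (from ∅)
cl via duality: int({b,d,a}) = {d}, so X∖{d} = {b,e,a}
cl∖int = {b,e,a}

int(A) = ∅
cl(A)  = {b,e,a}
∂A     = {b,e,a}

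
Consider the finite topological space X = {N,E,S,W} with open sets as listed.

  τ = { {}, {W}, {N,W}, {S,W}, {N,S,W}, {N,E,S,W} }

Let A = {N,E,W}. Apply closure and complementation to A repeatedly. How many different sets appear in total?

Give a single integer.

6

closure: X∖int(X∖A) = X∖{} = {N,E,S,W}
Let k=closure and c=complement:
  1. A     = {N,E,W}
  2. kA    = {N,E,S,W}
  3. cA    = {S}
  4. ckA   = {}
  5. kcA   = {E,S}
  6. ckcA  = {N,W}
— saturated at 6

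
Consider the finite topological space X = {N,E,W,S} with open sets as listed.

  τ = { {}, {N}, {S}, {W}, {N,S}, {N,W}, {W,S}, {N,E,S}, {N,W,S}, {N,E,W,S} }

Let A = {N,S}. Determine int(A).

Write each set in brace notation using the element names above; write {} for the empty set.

interior: largest open inside A is {N,S} (from {}, {S}, {N}, {N,S})

{N,S}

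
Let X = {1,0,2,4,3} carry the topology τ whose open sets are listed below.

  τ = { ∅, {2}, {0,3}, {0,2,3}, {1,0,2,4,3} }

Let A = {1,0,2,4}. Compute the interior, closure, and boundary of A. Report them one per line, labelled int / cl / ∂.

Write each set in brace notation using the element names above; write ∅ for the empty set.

int(A) = {2}
cl(A)  = {1,0,2,4,3}
∂A     = {1,0,4,3}

U open, U⊆A: ∅, {2}. int(A) = ⋃ = {2}
X∖A={3}, int(X∖A)=∅, hence cl(A)={1,0,2,4,3}
∂A: remove int from cl → {1,0,4,3}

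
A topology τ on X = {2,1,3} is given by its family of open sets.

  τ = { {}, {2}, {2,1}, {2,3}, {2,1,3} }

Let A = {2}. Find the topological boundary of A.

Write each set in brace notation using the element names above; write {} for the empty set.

open subsets of A: {}, {2}; so int(A) = {2}
closure: X∖int(X∖A) = X∖{} = {2,1,3}
∂A = {2,1,3} minus {2} = {1,3}

{1,3}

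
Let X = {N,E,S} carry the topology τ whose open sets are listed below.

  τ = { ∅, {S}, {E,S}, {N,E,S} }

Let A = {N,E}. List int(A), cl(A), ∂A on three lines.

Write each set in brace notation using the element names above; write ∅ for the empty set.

int(A) = ∅
cl(A)  = {N,E}
∂A     = {N,E}

interior: largest open inside A is ∅ (from ∅)
cl via duality: int({S}) = {S}, so X∖{S} = {N,E}
cl∖int = {N,E}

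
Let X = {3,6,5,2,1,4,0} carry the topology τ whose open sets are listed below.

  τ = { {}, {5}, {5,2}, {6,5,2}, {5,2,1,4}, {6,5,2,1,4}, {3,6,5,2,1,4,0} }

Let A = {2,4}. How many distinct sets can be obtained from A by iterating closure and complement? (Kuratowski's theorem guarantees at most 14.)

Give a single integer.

complement {3,6,5,1,0}; its interior {5}; cl(A) = X∖{5} = {3,6,2,1,4,0}
With k = closure, c = complement:
  1. A     = {2,4}
  2. kA    = {3,6,2,1,4,0}
  3. cA    = {3,6,5,1,0}
  4. ckA   = {5}
  5. kcA   = {3,6,5,2,1,4,0}
  6. ckcA  = {}
k, c of each give nothing new

6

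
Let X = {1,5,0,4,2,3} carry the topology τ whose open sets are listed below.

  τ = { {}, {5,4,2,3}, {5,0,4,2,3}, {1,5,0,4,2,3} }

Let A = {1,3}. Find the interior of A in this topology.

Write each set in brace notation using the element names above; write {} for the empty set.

{}

open subsets of A: {}; so int(A) = {}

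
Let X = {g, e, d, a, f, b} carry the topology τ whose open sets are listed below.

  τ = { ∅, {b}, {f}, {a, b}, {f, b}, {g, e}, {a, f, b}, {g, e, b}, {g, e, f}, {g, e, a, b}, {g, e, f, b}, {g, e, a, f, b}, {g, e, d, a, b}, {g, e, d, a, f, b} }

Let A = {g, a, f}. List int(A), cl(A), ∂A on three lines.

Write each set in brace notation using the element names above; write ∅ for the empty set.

opens ⊆ A: ∅, {f}; union → int = {f}
complement {e, d, b}; its interior {b}; cl(A) = X∖{b} = {g, e, d, a, f}
boundary = {g, e, d, a, f} ∖ {f} = {g, e, d, a}

int(A) = {f}
cl(A)  = {g, e, d, a, f}
∂A     = {g, e, d, a}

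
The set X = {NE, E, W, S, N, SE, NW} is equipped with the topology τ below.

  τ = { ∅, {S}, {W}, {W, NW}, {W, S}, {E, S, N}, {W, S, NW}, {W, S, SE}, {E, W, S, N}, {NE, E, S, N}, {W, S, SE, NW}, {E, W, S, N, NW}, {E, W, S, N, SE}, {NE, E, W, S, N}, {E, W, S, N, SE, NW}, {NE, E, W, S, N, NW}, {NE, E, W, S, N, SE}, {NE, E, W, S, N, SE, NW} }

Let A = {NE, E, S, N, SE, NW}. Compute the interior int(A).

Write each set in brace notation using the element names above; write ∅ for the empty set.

{NE, E, S, N}

interior: largest open inside A is {NE, E, S, N} (from ∅, {S}, {E, S, N}, {NE, E, S, N})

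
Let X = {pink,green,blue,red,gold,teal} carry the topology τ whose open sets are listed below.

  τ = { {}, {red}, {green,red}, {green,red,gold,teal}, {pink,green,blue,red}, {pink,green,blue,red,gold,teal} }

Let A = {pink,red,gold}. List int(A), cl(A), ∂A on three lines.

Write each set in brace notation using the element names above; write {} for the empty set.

int(A) = {red}
cl(A)  = {pink,green,blue,red,gold,teal}
∂A     = {pink,green,blue,gold,teal}

interior: largest open inside A is {red} (from {}, {red})
cl via duality: int({green,blue,teal}) = {}, so X∖{} = {pink,green,blue,red,gold,teal}
cl∖int = {pink,green,blue,gold,teal}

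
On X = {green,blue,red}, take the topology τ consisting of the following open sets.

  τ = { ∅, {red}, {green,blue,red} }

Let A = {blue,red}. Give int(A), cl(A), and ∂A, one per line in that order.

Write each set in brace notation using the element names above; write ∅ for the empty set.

open subsets of A: ∅, {red}; so int(A) = {red}
closure: X∖int(X∖A) = X∖∅ = {green,blue,red}
∂A = {green,blue,red} minus {red} = {green,blue}

int(A) = {red}
cl(A)  = {green,blue,red}
∂A     = {green,blue}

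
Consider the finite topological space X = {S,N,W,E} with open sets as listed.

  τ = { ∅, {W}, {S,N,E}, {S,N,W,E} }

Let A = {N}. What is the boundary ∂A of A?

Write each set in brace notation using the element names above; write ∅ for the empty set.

open subsets of A: ∅; so int(A) = ∅
closure: X∖int(X∖A) = X∖{W} = {S,N,E}
∂A = {S,N,E} minus ∅ = {S,N,E}

{S,N,E}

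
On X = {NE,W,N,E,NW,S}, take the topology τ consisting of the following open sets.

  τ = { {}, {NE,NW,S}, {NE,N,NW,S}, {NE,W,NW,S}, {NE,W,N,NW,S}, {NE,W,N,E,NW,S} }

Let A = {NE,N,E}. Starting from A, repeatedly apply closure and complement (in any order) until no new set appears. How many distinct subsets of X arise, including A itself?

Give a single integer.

cl via duality: int({W,NW,S}) = {}, so X∖{} = {NE,W,N,E,NW,S}
Write k for closure, c for complement:
  1. A     = {NE,N,E}
  2. kA    = {NE,W,N,E,NW,S}
  3. cA    = {W,NW,S}
  4. ckA   = {}
applying k or c yields no new set

4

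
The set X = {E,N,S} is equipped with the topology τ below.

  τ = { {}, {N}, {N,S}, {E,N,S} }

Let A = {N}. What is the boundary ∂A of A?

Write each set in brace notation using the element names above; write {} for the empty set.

{E,S}

interior: largest open inside A is {N} (from {}, {N})
cl via duality: int({E,S}) = {}, so X∖{} = {E,N,S}
cl∖int = {E,S}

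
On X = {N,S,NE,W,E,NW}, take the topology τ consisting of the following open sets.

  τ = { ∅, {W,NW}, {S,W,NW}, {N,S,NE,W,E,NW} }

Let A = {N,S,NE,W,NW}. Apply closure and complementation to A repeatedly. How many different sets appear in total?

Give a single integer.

6

X∖A={E}, int(X∖A)=∅, hence cl(A)={N,S,NE,W,E,NW}
Orbit (k=closure, c=complement):
  1. A     = {N,S,NE,W,NW}
  2. kA    = {N,S,NE,W,E,NW}
  3. cA    = {E}
  4. ckA   = ∅
  5. kcA   = {N,NE,E}
  6. ckcA  = {S,W,NW}
(closed under both — stop)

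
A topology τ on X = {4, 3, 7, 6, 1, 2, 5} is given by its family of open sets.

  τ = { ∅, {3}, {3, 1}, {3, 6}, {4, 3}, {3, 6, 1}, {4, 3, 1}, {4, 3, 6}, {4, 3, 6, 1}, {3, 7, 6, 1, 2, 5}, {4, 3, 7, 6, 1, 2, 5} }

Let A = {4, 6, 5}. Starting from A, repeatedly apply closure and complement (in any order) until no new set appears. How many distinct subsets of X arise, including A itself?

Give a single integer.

6

closure: X∖int(X∖A) = X∖{3, 1} = {4, 7, 6, 2, 5}
Let k=closure and c=complement:
  1. A     = {4, 6, 5}
  2. kA    = {4, 7, 6, 2, 5}
  3. cA    = {3, 7, 1, 2}
  4. ckA   = {3, 1}
  5. kcA   = {4, 3, 7, 6, 1, 2, 5}
  6. ckcA  = ∅
— saturated at 6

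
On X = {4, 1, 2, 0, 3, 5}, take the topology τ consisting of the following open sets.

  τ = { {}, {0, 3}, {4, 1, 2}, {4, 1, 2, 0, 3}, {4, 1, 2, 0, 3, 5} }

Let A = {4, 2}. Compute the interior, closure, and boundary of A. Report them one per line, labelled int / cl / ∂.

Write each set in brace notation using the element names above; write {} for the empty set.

int(A) = {}
cl(A)  = {4, 1, 2, 5}
∂A     = {4, 1, 2, 5}

interior: largest open inside A is {} (from {})
cl via duality: int({1, 0, 3, 5}) = {0, 3}, so X∖{0, 3} = {4, 1, 2, 5}
cl∖int = {4, 1, 2, 5}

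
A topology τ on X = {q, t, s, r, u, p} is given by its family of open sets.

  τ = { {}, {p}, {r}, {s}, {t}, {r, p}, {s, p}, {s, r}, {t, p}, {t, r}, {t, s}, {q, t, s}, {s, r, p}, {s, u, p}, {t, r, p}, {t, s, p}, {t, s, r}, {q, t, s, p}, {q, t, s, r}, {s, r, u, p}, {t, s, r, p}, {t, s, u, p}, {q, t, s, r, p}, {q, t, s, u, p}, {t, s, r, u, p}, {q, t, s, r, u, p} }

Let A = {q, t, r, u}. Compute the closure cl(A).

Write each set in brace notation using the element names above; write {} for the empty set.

{q, t, r, u}

cl via duality: int({s, p}) = {s, p}, so X∖{s, p} = {q, t, r, u}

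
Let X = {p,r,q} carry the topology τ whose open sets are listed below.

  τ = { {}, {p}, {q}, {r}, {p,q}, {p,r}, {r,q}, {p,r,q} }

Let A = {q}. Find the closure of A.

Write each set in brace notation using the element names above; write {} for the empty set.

closure: X∖int(X∖A) = X∖{p,r} = {q}

{q}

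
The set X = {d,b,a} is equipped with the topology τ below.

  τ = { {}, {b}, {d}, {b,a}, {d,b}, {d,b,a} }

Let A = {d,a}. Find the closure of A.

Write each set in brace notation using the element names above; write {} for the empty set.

{d,a}

cl via duality: int({b}) = {b}, so X∖{b} = {d,a}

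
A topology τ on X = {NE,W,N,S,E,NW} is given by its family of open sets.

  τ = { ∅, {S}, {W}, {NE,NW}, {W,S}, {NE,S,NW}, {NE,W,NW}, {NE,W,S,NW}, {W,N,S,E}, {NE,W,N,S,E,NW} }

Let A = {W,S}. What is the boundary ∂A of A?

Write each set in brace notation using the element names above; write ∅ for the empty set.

{N,E}

U open, U⊆A: ∅, {S}, {W}, {W,S}. int(A) = ⋃ = {W,S}
X∖A={NE,N,E,NW}, int(X∖A)={NE,NW}, hence cl(A)={W,N,S,E}
∂A: remove int from cl → {N,E}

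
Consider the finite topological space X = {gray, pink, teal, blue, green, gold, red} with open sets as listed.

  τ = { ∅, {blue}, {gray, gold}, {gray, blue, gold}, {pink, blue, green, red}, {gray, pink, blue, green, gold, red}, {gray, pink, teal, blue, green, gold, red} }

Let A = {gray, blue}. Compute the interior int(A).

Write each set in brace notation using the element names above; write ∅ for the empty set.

interior: largest open inside A is {blue} (from ∅, {blue})

{blue}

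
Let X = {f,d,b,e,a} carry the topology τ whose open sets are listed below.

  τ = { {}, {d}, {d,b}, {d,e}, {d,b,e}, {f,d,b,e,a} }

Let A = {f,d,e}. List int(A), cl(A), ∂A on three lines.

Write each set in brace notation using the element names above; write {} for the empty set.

U open, U⊆A: {}, {d}, {d,e}. int(A) = ⋃ = {d,e}
X∖A={b,a}, int(X∖A)={}, hence cl(A)={f,d,b,e,a}
∂A: remove int from cl → {f,b,a}

int(A) = {d,e}
cl(A)  = {f,d,b,e,a}
∂A     = {f,b,a}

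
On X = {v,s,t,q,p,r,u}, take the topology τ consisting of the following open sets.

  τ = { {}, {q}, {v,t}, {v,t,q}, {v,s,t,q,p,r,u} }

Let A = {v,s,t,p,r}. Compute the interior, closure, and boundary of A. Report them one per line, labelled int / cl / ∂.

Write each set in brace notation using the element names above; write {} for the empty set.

int(A) = {v,t}
cl(A)  = {v,s,t,p,r,u}
∂A     = {s,p,r,u}

U open, U⊆A: {}, {v,t}. int(A) = ⋃ = {v,t}
X∖A={q,u}, int(X∖A)={q}, hence cl(A)={v,s,t,p,r,u}
∂A: remove int from cl → {s,p,r,u}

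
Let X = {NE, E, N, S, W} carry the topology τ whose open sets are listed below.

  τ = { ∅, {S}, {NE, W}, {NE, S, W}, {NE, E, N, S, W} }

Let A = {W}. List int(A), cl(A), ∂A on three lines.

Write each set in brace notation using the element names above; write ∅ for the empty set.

int(A) = ∅
cl(A)  = {NE, E, N, W}
∂A     = {NE, E, N, W}

opens ⊆ A: ∅; union → int = ∅
complement {NE, E, N, S}; its interior {S}; cl(A) = X∖{S} = {NE, E, N, W}
boundary = {NE, E, N, W} ∖ ∅ = {NE, E, N, W}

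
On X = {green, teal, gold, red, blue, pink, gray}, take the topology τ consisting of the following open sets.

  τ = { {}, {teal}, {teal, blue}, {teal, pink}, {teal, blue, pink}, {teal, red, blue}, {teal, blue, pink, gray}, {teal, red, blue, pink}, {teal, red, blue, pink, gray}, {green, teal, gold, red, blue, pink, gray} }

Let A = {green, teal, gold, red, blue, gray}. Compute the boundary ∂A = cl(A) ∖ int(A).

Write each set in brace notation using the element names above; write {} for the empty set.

{green, gold, pink, gray}

opens ⊆ A: {}, {teal}, {teal, blue}, {teal, red, blue}; union → int = {teal, red, blue}
complement {pink}; its interior {}; cl(A) = X∖{} = {green, teal, gold, red, blue, pink, gray}
boundary = {green, teal, gold, red, blue, pink, gray} ∖ {teal, red, blue} = {green, gold, pink, gray}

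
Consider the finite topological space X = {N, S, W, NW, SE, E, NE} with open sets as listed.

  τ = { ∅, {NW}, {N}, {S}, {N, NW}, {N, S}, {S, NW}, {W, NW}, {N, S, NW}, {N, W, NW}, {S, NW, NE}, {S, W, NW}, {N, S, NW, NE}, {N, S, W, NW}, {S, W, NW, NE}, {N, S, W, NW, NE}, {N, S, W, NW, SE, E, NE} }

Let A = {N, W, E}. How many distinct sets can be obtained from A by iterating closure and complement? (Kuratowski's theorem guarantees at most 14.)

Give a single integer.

8

cl via duality: int({S, NW, SE, NE}) = {S, NW, NE}, so X∖{S, NW, NE} = {N, W, SE, E}
Write k for closure, c for complement:
  1. A     = {N, W, E}
  2. kA    = {N, W, SE, E}
  3. cA    = {S, NW, SE, NE}
  4. ckA   = {S, NW, NE}
  5. kcA   = {S, W, NW, SE, E, NE}
  6. ckcA  = {N}
  7. kckcA = {N, SE, E}
  8. ckckcA = {S, W, NW, NE}
applying k or c yields no new set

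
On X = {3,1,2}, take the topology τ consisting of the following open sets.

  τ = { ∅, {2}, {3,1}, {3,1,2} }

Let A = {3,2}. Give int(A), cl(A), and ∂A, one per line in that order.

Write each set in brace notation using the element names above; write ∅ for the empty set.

opens ⊆ A: ∅, {2}; union → int = {2}
complement {1}; its interior ∅; cl(A) = X∖∅ = {3,1,2}
boundary = {3,1,2} ∖ {2} = {3,1}

int(A) = {2}
cl(A)  = {3,1,2}
∂A     = {3,1}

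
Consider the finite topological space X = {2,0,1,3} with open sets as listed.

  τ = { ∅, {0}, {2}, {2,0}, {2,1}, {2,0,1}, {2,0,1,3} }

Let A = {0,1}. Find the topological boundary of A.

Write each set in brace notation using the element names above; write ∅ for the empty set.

{1,3}

open subsets of A: ∅, {0}; so int(A) = {0}
closure: X∖int(X∖A) = X∖{2} = {0,1,3}
∂A = {0,1,3} minus {0} = {1,3}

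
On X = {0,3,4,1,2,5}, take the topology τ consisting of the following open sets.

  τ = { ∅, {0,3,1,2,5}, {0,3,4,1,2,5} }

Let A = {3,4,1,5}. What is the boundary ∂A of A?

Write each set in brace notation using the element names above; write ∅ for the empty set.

{0,3,4,1,2,5}

opens ⊆ A: ∅; union → int = ∅
complement {0,2}; its interior ∅; cl(A) = X∖∅ = {0,3,4,1,2,5}
boundary = {0,3,4,1,2,5} ∖ ∅ = {0,3,4,1,2,5}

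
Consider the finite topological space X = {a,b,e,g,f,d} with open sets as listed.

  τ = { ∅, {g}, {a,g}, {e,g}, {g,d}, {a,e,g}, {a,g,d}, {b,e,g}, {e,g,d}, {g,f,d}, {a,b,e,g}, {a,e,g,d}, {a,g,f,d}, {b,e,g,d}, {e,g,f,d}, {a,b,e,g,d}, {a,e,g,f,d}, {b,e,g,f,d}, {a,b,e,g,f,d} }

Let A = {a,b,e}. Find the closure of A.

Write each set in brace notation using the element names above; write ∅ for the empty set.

X∖A={g,f,d}, int(X∖A)={g,f,d}, hence cl(A)={a,b,e}

{a,b,e}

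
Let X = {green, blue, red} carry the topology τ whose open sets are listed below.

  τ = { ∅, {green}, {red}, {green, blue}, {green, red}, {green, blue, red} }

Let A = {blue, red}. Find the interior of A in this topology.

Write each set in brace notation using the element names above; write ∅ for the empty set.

open subsets of A: ∅, {red}; so int(A) = {red}

{red}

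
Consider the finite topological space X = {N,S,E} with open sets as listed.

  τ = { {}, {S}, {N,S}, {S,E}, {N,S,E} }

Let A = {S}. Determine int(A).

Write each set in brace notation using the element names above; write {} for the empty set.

{S}

interior: largest open inside A is {S} (from {}, {S})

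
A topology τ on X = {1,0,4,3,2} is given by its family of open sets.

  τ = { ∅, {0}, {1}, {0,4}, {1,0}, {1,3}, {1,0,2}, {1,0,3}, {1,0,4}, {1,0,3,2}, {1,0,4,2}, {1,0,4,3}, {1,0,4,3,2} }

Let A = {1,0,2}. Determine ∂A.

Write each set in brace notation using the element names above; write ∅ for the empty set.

{4,3}

opens ⊆ A: ∅, {0}, {1}, {1,0}, {1,0,2}; union → int = {1,0,2}
complement {4,3}; its interior ∅; cl(A) = X∖∅ = {1,0,4,3,2}
boundary = {1,0,4,3,2} ∖ {1,0,2} = {4,3}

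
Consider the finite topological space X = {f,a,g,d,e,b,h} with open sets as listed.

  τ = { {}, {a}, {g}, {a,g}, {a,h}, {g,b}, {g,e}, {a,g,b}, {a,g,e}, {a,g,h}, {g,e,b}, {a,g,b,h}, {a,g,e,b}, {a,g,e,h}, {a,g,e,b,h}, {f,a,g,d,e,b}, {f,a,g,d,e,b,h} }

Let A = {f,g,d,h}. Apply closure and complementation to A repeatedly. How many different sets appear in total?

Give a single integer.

10

X∖A={a,e,b}, int(X∖A)={a}, hence cl(A)={f,g,d,e,b,h}
Orbit (k=closure, c=complement):
  1. A     = {f,g,d,h}
  2. kA    = {f,g,d,e,b,h}
  3. cA    = {a,e,b}
  4. ckA   = {a}
  5. kcA   = {f,a,d,e,b,h}
  6. kckA  = {f,a,d,h}
  7. ckcA  = {g}
  8. ckckA = {g,e,b}
  9. kckcA = {f,g,d,e,b}
  10. ckckcA = {a,h}
(closed under both — stop)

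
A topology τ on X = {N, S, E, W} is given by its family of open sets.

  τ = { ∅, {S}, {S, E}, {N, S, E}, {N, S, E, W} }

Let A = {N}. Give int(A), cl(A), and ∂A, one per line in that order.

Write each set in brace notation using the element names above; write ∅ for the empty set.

int(A) = ∅
cl(A)  = {N, W}
∂A     = {N, W}

opens ⊆ A: ∅; union → int = ∅
complement {S, E, W}; its interior {S, E}; cl(A) = X∖{S, E} = {N, W}
boundary = {N, W} ∖ ∅ = {N, W}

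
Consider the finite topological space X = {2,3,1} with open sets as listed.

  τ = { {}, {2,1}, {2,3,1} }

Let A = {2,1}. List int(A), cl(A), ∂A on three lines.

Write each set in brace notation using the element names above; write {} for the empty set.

interior: largest open inside A is {2,1} (from {}, {2,1})
cl via duality: int({3}) = {}, so X∖{} = {2,3,1}
cl∖int = {3}

int(A) = {2,1}
cl(A)  = {2,3,1}
∂A     = {3}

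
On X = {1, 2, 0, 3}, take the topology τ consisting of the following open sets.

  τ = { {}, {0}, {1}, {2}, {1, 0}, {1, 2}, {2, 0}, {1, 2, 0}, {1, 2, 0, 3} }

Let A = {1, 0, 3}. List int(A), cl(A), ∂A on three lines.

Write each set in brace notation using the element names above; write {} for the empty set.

int(A) = {1, 0}
cl(A)  = {1, 0, 3}
∂A     = {3}

opens ⊆ A: {}, {0}, {1}, {1, 0}; union → int = {1, 0}
complement {2}; its interior {2}; cl(A) = X∖{2} = {1, 0, 3}
boundary = {1, 0, 3} ∖ {1, 0} = {3}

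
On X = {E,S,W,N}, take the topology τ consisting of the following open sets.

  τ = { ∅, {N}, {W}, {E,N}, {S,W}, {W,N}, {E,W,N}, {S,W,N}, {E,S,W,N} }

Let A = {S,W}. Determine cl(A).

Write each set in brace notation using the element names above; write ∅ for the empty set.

{S,W}

cl via duality: int({E,N}) = {E,N}, so X∖{E,N} = {S,W}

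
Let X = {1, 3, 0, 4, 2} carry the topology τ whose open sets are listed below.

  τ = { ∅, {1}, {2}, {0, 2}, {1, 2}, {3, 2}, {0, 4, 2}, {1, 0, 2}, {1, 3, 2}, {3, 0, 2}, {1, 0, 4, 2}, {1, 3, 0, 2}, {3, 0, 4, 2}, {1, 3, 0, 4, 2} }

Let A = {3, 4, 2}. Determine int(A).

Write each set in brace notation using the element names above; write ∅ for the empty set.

opens ⊆ A: ∅, {2}, {3, 2}; union → int = {3, 2}

{3, 2}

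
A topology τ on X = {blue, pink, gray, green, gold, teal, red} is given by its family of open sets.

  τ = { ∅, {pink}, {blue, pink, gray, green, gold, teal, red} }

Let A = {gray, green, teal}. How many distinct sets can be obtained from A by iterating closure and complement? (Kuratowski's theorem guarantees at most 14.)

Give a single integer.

6

complement {blue, pink, gold, red}; its interior {pink}; cl(A) = X∖{pink} = {blue, gray, green, gold, teal, red}
With k = closure, c = complement:
  1. A     = {gray, green, teal}
  2. kA    = {blue, gray, green, gold, teal, red}
  3. cA    = {blue, pink, gold, red}
  4. ckA   = {pink}
  5. kcA   = {blue, pink, gray, green, gold, teal, red}
  6. ckcA  = ∅
k, c of each give nothing new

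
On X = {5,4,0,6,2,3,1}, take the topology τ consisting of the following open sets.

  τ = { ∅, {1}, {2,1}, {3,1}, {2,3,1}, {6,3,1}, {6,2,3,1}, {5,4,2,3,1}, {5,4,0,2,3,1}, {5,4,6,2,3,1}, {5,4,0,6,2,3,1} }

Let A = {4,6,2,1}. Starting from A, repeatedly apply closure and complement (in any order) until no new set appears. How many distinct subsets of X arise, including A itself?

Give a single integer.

complement {5,0,3}; its interior ∅; cl(A) = X∖∅ = {5,4,0,6,2,3,1}
With k = closure, c = complement:
  1. A     = {4,6,2,1}
  2. kA    = {5,4,0,6,2,3,1}
  3. cA    = {5,0,3}
  4. ckA   = ∅
  5. kcA   = {5,4,0,6,3}
  6. ckcA  = {2,1}
k, c of each give nothing new

6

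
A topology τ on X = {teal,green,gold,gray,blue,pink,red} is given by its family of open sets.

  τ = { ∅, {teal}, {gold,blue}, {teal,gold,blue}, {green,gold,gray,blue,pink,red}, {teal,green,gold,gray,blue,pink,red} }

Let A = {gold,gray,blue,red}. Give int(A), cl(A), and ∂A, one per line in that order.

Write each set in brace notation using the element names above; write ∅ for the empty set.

int(A) = {gold,blue}
cl(A)  = {green,gold,gray,blue,pink,red}
∂A     = {green,gray,pink,red}

open subsets of A: ∅, {gold,blue}; so int(A) = {gold,blue}
closure: X∖int(X∖A) = X∖{teal} = {green,gold,gray,blue,pink,red}
∂A = {green,gold,gray,blue,pink,red} minus {gold,blue} = {green,gray,pink,red}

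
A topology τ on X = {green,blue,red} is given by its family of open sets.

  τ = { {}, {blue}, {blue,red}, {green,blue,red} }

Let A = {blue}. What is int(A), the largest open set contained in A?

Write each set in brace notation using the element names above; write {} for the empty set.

{blue}

open subsets of A: {}, {blue}; so int(A) = {blue}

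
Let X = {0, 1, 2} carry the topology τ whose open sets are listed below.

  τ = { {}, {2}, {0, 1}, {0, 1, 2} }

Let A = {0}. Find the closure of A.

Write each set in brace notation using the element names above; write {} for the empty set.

cl via duality: int({1, 2}) = {2}, so X∖{2} = {0, 1}

{0, 1}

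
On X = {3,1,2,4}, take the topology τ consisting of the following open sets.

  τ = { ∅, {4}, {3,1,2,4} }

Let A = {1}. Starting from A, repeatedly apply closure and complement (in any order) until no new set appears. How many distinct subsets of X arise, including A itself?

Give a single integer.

6

closure: X∖int(X∖A) = X∖{4} = {3,1,2}
Let k=closure and c=complement:
  1. A     = {1}
  2. kA    = {3,1,2}
  3. cA    = {3,2,4}
  4. ckA   = {4}
  5. kcA   = {3,1,2,4}
  6. ckcA  = ∅
— saturated at 6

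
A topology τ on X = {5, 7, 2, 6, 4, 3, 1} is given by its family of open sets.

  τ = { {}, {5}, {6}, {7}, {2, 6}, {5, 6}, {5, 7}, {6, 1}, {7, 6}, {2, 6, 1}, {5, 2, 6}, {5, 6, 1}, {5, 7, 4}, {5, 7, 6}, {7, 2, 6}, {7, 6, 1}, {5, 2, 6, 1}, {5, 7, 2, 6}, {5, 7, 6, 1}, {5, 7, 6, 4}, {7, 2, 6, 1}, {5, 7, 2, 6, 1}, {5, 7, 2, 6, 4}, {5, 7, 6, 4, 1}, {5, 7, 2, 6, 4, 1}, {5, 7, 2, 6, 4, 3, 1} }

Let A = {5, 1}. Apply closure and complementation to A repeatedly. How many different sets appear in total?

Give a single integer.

cl via duality: int({7, 2, 6, 4, 3}) = {7, 2, 6}, so X∖{7, 2, 6} = {5, 4, 3, 1}
Write k for closure, c for complement:
  1. A     = {5, 1}
  2. kA    = {5, 4, 3, 1}
  3. cA    = {7, 2, 6, 4, 3}
  4. ckA   = {7, 2, 6}
  5. kcA   = {7, 2, 6, 4, 3, 1}
  6. ckcA  = {5}
  7. kckcA = {5, 4, 3}
  8. ckckcA = {7, 2, 6, 1}
applying k or c yields no new set

8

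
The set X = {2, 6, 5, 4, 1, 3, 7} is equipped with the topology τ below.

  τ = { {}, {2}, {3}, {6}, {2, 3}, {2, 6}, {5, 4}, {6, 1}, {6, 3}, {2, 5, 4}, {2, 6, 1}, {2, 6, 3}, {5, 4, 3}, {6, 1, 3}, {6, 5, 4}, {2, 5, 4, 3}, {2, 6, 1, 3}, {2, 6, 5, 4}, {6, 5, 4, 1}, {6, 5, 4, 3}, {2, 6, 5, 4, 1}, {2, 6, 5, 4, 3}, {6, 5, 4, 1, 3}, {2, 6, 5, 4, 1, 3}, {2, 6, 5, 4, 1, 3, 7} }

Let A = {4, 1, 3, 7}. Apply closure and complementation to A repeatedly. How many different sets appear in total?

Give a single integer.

12

complement {2, 6, 5}; its interior {2, 6}; cl(A) = X∖{2, 6} = {5, 4, 1, 3, 7}
With k = closure, c = complement:
  1. A     = {4, 1, 3, 7}
  2. kA    = {5, 4, 1, 3, 7}
  3. cA    = {2, 6, 5}
  4. ckA   = {2, 6}
  5. kcA   = {2, 6, 5, 4, 1, 7}
  6. kckA  = {2, 6, 1, 7}
  7. ckcA  = {3}
  8. ckckA = {5, 4, 3}
  9. kckcA = {3, 7}
  10. kckckA = {5, 4, 3, 7}
  11. ckckcA = {2, 6, 5, 4, 1}
  12. ckckckA = {2, 6, 1}
k, c of each give nothing new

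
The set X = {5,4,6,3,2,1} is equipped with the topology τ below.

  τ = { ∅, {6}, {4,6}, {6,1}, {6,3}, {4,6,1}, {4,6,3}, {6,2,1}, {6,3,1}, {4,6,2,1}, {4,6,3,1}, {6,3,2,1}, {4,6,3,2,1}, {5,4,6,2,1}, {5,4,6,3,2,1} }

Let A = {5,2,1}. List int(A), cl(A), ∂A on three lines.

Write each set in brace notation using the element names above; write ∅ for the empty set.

int(A) = ∅
cl(A)  = {5,2,1}
∂A     = {5,2,1}

opens ⊆ A: ∅; union → int = ∅
complement {4,6,3}; its interior {4,6,3}; cl(A) = X∖{4,6,3} = {5,2,1}
boundary = {5,2,1} ∖ ∅ = {5,2,1}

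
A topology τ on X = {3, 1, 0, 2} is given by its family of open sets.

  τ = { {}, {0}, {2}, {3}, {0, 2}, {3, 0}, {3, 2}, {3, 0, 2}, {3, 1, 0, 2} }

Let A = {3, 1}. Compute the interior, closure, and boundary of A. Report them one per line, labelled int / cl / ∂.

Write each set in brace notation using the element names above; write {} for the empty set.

open subsets of A: {}, {3}; so int(A) = {3}
closure: X∖int(X∖A) = X∖{0, 2} = {3, 1}
∂A = {3, 1} minus {3} = {1}

int(A) = {3}
cl(A)  = {3, 1}
∂A     = {1}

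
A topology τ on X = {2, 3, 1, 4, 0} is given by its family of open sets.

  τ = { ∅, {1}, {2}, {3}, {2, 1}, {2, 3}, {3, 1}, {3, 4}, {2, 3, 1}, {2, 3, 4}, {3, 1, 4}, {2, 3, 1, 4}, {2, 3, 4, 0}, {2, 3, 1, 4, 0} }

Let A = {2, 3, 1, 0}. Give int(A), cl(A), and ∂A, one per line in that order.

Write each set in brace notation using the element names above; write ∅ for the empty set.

int(A) = {2, 3, 1}
cl(A)  = {2, 3, 1, 4, 0}
∂A     = {4, 0}

interior: largest open inside A is {2, 3, 1} (from ∅, {2}, {3}, {1}, {2, 1}, {3, 1}, {2, 3}, {2, 3, 1})
cl via duality: int({4}) = ∅, so X∖∅ = {2, 3, 1, 4, 0}
cl∖int = {4, 0}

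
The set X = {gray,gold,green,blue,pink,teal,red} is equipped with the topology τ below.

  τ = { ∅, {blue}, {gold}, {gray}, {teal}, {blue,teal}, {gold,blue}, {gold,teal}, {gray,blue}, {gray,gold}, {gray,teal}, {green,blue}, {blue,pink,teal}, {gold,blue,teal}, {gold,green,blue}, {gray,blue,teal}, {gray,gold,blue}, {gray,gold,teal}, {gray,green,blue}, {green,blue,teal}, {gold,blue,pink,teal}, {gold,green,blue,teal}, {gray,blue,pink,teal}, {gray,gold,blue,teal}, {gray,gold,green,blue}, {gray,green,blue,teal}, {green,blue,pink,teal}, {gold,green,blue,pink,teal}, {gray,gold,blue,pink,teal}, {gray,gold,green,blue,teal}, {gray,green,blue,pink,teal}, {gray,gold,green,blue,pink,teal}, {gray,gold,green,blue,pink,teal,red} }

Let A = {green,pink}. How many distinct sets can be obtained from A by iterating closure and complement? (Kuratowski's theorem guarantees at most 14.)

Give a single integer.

cl via duality: int({gray,gold,blue,teal,red}) = {gray,gold,blue,teal}, so X∖{gray,gold,blue,teal} = {green,pink,red}
Write k for closure, c for complement:
  1. A     = {green,pink}
  2. kA    = {green,pink,red}
  3. cA    = {gray,gold,blue,teal,red}
  4. ckA   = {gray,gold,blue,teal}
  5. kcA   = {gray,gold,green,blue,pink,teal,red}
  6. ckcA  = ∅
applying k or c yields no new set

6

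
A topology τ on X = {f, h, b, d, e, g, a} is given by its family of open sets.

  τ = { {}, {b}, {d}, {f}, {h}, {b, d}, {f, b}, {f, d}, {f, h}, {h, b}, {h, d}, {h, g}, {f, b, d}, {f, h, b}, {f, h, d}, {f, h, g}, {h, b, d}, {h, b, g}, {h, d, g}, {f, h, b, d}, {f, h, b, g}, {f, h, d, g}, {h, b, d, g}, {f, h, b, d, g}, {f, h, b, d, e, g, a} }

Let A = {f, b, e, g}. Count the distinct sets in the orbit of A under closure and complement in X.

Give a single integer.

8

cl via duality: int({h, d, a}) = {h, d}, so X∖{h, d} = {f, b, e, g, a}
Write k for closure, c for complement:
  1. A     = {f, b, e, g}
  2. kA    = {f, b, e, g, a}
  3. cA    = {h, d, a}
  4. ckA   = {h, d}
  5. kcA   = {h, d, e, g, a}
  6. ckcA  = {f, b}
  7. kckcA = {f, b, e, a}
  8. ckckcA = {h, d, g}
applying k or c yields no new set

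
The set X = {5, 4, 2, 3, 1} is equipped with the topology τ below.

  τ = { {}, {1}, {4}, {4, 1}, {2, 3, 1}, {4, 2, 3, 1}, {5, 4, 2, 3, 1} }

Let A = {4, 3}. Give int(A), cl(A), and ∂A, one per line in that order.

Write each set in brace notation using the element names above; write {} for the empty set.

int(A) = {4}
cl(A)  = {5, 4, 2, 3}
∂A     = {5, 2, 3}

open subsets of A: {}, {4}; so int(A) = {4}
closure: X∖int(X∖A) = X∖{1} = {5, 4, 2, 3}
∂A = {5, 4, 2, 3} minus {4} = {5, 2, 3}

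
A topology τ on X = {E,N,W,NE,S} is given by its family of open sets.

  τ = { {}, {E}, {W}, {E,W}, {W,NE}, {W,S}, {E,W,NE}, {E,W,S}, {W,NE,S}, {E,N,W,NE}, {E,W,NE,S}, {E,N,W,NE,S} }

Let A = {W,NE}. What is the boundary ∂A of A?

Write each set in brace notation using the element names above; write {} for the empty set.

{N,S}

U open, U⊆A: {}, {W}, {W,NE}. int(A) = ⋃ = {W,NE}
X∖A={E,N,S}, int(X∖A)={E}, hence cl(A)={N,W,NE,S}
∂A: remove int from cl → {N,S}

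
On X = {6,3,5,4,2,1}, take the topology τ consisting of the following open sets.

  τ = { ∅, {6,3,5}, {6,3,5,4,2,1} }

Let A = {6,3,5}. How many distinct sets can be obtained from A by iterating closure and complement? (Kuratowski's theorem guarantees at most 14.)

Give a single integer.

complement {4,2,1}; its interior ∅; cl(A) = X∖∅ = {6,3,5,4,2,1}
With k = closure, c = complement:
  1. A     = {6,3,5}
  2. kA    = {6,3,5,4,2,1}
  3. cA    = {4,2,1}
  4. ckA   = ∅
k, c of each give nothing new

4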